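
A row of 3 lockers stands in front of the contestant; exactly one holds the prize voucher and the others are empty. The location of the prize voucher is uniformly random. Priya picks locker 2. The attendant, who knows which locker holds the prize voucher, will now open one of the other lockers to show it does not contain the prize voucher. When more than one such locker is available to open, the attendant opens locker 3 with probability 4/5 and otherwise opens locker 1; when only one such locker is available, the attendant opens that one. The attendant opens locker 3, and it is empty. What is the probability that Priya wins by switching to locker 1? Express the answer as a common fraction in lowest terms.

5/9

Consider each possible location of the prize voucher in turn.
If it is in locker 1 (prior 1/3): only locker 3 is available, probability 1; weight (1/3)·1 = 1/3.
If it is in locker 2 (prior 1/3): locker 3 is available, opened with probability 4/5; weight (1/3)·(4/5) = 4/15.
If it is in locker 3 (prior 1/3): the attendant opened locker 3, so this case is ruled out; weight (1/3)·0 = 0.
The weights sum to 3/5.
So P(the prize voucher in locker 1 | the attendant opened locker 3) = (1/3) / (3/5) = 5/9.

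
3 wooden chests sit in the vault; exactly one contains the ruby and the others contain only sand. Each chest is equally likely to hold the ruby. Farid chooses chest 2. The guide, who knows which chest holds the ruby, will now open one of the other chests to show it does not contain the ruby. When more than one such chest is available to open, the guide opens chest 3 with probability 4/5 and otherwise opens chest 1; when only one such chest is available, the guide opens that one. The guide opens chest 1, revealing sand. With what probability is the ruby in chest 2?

1/6

Apply Bayes' rule, conditioning on where the ruby actually is.
If it is in chest 1 (prior 1/3): the guide opened chest 1, so this case is ruled out; weight (1/3)·0 = 0.
If it is in chest 2 (prior 1/3): chest 3 is available but not opened, probability 1/5; weight (1/3)·(1/5) = 1/15.
If it is in chest 3 (prior 1/3): only chest 1 is available, probability 1; weight (1/3)·1 = 1/3.
The weights sum to 2/5.
So P(the ruby in chest 2 | the guide opened chest 1) = (1/15) / (2/5) = 1/6.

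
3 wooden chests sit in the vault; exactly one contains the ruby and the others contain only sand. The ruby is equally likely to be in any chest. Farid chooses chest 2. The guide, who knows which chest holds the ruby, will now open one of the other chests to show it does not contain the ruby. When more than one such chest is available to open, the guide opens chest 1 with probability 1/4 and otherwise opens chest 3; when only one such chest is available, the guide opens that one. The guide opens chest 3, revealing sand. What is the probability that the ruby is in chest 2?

Consider each possible location of the ruby in turn.
If it is in chest 1 (prior 1/3): only chest 3 is available, probability 1; weight (1/3)·1 = 1/3.
If it is in chest 2 (prior 1/3): chest 1 is available but not opened, probability 3/4; weight (1/3)·(3/4) = 1/4.
If it is in chest 3 (prior 1/3): the guide opened chest 3, so this case is ruled out; weight (1/3)·0 = 0.
The weights sum to 7/12.
So P(the ruby in chest 2 | the guide opened chest 3) = (1/4) / (7/12) = 3/7.

3/7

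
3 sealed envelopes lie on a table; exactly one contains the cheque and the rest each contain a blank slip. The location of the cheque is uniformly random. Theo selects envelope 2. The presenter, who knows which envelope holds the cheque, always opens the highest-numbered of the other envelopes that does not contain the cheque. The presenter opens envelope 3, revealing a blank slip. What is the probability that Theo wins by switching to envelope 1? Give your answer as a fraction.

Apply Bayes' rule, conditioning on where the cheque actually is.
If it is in either of envelopes 1 and 2 (prior 1/3 each): envelope 3 is the highest-numbered option available, probability 1; weight (1/3)·1 = 1/3 each.
If it is in envelope 3 (prior 1/3): the presenter opened envelope 3, so this case is ruled out; weight (1/3)·0 = 0.
The weights sum to 2/3.
So P(the cheque in envelope 1 | the presenter opened envelope 3) = (1/3) / (2/3) = 1/2.

1/2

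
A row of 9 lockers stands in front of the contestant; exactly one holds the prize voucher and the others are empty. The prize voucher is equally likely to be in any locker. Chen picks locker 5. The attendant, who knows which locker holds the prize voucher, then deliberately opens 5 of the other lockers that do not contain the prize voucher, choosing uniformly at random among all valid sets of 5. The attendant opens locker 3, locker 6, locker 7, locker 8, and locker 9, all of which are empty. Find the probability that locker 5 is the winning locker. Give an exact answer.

1/9

Apply Bayes' rule, conditioning on where the prize voucher actually is.
If it is in any of lockers 1, 2, and 4 (prior 1/9 each): the attendant has 21 equally likely choices, so probability 1/21; weight (1/9)·(1/21) = 1/189 each.
If it is in any of lockers 3, 6, 7, 8, and 9 (prior 1/9 each): that locker was opened and seen not to hold the prize — ruled out; weight (1/9)·0 = 0 each.
If it is in locker 5 (prior 1/9): the attendant has 56 equally likely choices, so probability 1/56; weight (1/9)·(1/56) = 1/504.
The weights sum to 1/56.
So P(the prize voucher in locker 5 | the attendant opened locker 3, locker 6, locker 7, locker 8, and locker 9) = (1/504) / (1/56) = 1/9.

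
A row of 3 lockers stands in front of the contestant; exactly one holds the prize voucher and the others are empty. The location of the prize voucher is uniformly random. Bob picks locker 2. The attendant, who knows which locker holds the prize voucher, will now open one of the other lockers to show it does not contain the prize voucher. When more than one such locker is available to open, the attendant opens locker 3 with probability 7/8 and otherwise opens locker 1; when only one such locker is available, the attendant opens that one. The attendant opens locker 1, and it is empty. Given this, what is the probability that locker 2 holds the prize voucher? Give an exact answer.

1/9

Apply Bayes' rule, conditioning on where the prize voucher actually is.
If it is in locker 1 (prior 1/3): the attendant opened locker 1, so this case is ruled out; weight (1/3)·0 = 0.
If it is in locker 2 (prior 1/3): locker 3 is available but not opened, probability 1/8; weight (1/3)·(1/8) = 1/24.
If it is in locker 3 (prior 1/3): only locker 1 is available, probability 1; weight (1/3)·1 = 1/3.
The weights sum to 3/8.
So P(the prize voucher in locker 2 | the attendant opened locker 1) = (1/24) / (3/8) = 1/9.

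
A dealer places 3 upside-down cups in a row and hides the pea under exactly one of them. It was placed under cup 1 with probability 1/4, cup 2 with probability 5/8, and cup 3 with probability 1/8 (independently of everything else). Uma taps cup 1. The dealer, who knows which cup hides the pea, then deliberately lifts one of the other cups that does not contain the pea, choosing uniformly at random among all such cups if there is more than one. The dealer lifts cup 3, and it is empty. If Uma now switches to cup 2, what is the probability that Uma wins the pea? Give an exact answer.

Consider each possible location of the pea in turn.
If it is under cup 1 (prior 1/4): the dealer has 2 equally likely choices, so probability 1/2; weight (1/4)·(1/2) = 1/8.
If it is under cup 2 (prior 5/8): the dealer has no choice, probability 1; weight (5/8)·1 = 5/8.
If it is under cup 3 (prior 1/8): the dealer opened cup 3, so this case is ruled out; weight (1/8)·0 = 0.
The weights sum to 3/4.
So P(the pea under cup 2 | the dealer opened cup 3) = (5/8) / (3/4) = 5/6.

5/6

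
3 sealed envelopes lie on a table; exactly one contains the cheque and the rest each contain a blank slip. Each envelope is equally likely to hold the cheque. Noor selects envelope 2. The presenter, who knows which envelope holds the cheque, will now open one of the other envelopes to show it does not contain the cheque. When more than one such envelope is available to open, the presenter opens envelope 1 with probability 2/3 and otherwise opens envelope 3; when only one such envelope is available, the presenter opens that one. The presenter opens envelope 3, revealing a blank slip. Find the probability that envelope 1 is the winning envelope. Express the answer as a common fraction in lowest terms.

3/4

Condition on the true location of the cheque.
If it is in envelope 1 (prior 1/3): only envelope 3 is available, probability 1; weight (1/3)·1 = 1/3.
If it is in envelope 2 (prior 1/3): envelope 1 is available but not opened, probability 1/3; weight (1/3)·(1/3) = 1/9.
If it is in envelope 3 (prior 1/3): the presenter opened envelope 3, so this case is ruled out; weight (1/3)·0 = 0.
The weights sum to 4/9.
So P(the cheque in envelope 1 | the presenter opened envelope 3) = (1/3) / (4/9) = 3/4.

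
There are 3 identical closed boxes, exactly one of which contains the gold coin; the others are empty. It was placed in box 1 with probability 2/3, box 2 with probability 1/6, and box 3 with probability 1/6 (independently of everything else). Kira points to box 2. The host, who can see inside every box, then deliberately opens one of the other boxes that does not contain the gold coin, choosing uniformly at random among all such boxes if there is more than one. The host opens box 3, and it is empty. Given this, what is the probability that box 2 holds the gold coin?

1/9

Consider each possible location of the gold coin in turn.
If it is in box 1 (prior 2/3): the host has no choice, probability 1; weight (2/3)·1 = 2/3.
If it is in box 2 (prior 1/6): the host has 2 equally likely choices, so probability 1/2; weight (1/6)·(1/2) = 1/12.
If it is in box 3 (prior 1/6): the host opened box 3, so this case is ruled out; weight (1/6)·0 = 0.
The weights sum to 3/4.
So P(the gold coin in box 2 | the host opened box 3) = (1/12) / (3/4) = 1/9.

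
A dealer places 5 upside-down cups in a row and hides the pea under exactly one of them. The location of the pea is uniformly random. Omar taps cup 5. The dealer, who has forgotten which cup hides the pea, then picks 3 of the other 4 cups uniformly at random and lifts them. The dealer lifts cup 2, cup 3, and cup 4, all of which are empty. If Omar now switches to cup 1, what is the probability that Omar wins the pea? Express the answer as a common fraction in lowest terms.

Because the dealer chose which cups to lift without knowing where the pea is, the choice is independent of the prize location. Learning that none of the 3 opened cups holds the pea simply rules out those 3 locations and leaves the remaining 2 cups still equally likely by symmetry.
So P(the pea under cup 1) = 1/2.

1/2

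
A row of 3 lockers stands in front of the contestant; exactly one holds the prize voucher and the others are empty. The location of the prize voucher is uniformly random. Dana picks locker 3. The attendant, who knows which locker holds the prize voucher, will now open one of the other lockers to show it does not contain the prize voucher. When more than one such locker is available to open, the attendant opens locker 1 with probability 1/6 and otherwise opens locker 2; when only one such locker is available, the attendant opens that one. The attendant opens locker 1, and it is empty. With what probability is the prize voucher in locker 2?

Consider each possible location of the prize voucher in turn.
If it is in locker 1 (prior 1/3): the attendant opened locker 1, so this case is ruled out; weight (1/3)·0 = 0.
If it is in locker 2 (prior 1/3): only locker 1 is available, probability 1; weight (1/3)·1 = 1/3.
If it is in locker 3 (prior 1/3): locker 1 is available, opened with probability 1/6; weight (1/3)·(1/6) = 1/18.
The weights sum to 7/18.
So P(the prize voucher in locker 2 | the attendant opened locker 1) = (1/3) / (7/18) = 6/7.

6/7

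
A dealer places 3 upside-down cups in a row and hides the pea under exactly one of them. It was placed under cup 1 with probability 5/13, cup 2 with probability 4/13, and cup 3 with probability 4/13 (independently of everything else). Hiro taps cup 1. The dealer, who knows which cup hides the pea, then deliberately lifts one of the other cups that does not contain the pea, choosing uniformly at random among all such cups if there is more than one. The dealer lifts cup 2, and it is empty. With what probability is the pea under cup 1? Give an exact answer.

5/13

Consider each possible location of the pea in turn.
If it is under cup 1 (prior 5/13): the dealer has 2 equally likely choices, so probability 1/2; weight (5/13)·(1/2) = 5/26.
If it is under cup 2 (prior 4/13): the dealer opened cup 2, so this case is ruled out; weight (4/13)·0 = 0.
If it is under cup 3 (prior 4/13): the dealer has no choice, probability 1; weight (4/13)·1 = 4/13.
The weights sum to 1/2.
So P(the pea under cup 1 | the dealer opened cup 2) = (5/26) / (1/2) = 5/13.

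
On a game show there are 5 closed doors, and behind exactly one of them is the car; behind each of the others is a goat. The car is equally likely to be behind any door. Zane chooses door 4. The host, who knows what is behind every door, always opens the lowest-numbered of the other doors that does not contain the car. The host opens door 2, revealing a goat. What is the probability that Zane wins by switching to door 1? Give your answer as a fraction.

1

Apply Bayes' rule, conditioning on where the car actually is.
If it is behind door 1 (prior 1/5): door 2 is the lowest-numbered option available, probability 1; weight (1/5)·1 = 1/5.
If it is behind door 2 (prior 1/5): the host opened door 2, so this case is ruled out; weight (1/5)·0 = 0.
If it is behind any of doors 3, 4, and 5 (prior 1/5 each): the host would have opened door 1 instead, probability 0; weight (1/5)·0 = 0 each.
The weights sum to 1/5.
So P(the car behind door 1 | the host opened door 2) = (1/5) / (1/5) = 1.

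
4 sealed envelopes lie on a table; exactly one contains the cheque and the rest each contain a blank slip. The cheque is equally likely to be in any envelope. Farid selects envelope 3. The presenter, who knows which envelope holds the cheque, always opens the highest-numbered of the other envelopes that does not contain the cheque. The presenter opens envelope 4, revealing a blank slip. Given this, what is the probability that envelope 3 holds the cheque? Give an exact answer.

Apply Bayes' rule, conditioning on where the cheque actually is.
If it is in any of envelopes 1, 2, and 3 (prior 1/4 each): envelope 4 is the highest-numbered option available, probability 1; weight (1/4)·1 = 1/4 each.
If it is in envelope 4 (prior 1/4): the presenter opened envelope 4, so this case is ruled out; weight (1/4)·0 = 0.
The weights sum to 3/4.
So P(the cheque in envelope 3 | the presenter opened envelope 4) = (1/4) / (3/4) = 1/3.

1/3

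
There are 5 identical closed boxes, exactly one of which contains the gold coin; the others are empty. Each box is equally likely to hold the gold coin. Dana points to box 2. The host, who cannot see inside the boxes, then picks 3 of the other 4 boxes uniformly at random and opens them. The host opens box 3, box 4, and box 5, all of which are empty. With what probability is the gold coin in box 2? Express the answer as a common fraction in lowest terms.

Condition on the true location of the gold coin.
If it is in either of boxes 1 and 2 (prior 1/5 each): the host picks exactly this set with probability 1/4 regardless, and none is the prize; weight (1/5)·(1/4) = 1/20 each.
If it is in any of boxes 3, 4, and 5 (prior 1/5 each): that box was opened and seen not to hold the prize — ruled out; weight (1/5)·0 = 0 each.
The weights sum to 1/10.
So P(the gold coin in box 2 | the host opened box 3, box 4, and box 5) = (1/20) / (1/10) = 1/2.

1/2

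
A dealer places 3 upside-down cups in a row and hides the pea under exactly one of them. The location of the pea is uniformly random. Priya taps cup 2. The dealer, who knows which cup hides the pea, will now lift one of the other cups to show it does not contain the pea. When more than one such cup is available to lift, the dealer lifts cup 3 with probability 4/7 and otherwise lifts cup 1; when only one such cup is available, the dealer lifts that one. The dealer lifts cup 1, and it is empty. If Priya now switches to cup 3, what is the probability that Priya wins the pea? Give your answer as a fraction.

Condition on the true location of the pea.
If it is under cup 1 (prior 1/3): the dealer opened cup 1, so this case is ruled out; weight (1/3)·0 = 0.
If it is under cup 2 (prior 1/3): cup 3 is available but not opened, probability 3/7; weight (1/3)·(3/7) = 1/7.
If it is under cup 3 (prior 1/3): only cup 1 is available, probability 1; weight (1/3)·1 = 1/3.
The weights sum to 10/21.
So P(the pea under cup 3 | the dealer opened cup 1) = (1/3) / (10/21) = 7/10.

7/10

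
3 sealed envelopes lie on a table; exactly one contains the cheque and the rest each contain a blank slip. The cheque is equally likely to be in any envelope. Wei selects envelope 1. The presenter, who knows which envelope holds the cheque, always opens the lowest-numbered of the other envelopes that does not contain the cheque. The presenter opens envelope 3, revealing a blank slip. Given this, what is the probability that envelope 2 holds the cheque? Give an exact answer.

1

Condition on the true location of the cheque.
If it is in envelope 1 (prior 1/3): the presenter would have opened envelope 2 instead, probability 0; weight (1/3)·0 = 0.
If it is in envelope 2 (prior 1/3): envelope 3 is the lowest-numbered option available, probability 1; weight (1/3)·1 = 1/3.
If it is in envelope 3 (prior 1/3): the presenter opened envelope 3, so this case is ruled out; weight (1/3)·0 = 0.
The weights sum to 1/3.
So P(the cheque in envelope 2 | the presenter opened envelope 3) = (1/3) / (1/3) = 1.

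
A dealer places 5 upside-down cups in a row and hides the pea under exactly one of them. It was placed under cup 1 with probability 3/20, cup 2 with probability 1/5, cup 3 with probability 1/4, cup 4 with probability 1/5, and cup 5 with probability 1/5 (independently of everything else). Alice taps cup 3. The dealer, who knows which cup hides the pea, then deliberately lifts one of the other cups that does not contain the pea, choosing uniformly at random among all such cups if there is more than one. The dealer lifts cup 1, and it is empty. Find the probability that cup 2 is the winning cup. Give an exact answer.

Condition on the true location of the pea.
If it is under cup 1 (prior 3/20): the dealer opened cup 1, so this case is ruled out; weight (3/20)·0 = 0.
If it is under any of cups 2, 4, and 5 (prior 1/5 each): the dealer has 3 equally likely choices, so probability 1/3; weight (1/5)·(1/3) = 1/15 each.
If it is under cup 3 (prior 1/4): the dealer has 4 equally likely choices, so probability 1/4; weight (1/4)·(1/4) = 1/16.
The weights sum to 21/80.
So P(the pea under cup 2 | the dealer opened cup 1) = (1/15) / (21/80) = 16/63.

16/63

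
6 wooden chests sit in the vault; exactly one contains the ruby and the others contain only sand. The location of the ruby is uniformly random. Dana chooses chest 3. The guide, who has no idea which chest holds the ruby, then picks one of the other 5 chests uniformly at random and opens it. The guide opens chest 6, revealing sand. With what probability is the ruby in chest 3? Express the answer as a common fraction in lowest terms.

Because the guide chose which chest to open without knowing where the ruby is, the choice is independent of the prize location. Learning that chest 6 does not hold the ruby simply rules out that one location and leaves the remaining 5 chests still equally likely by symmetry.
So P(the ruby in chest 3) = 1/5.

1/5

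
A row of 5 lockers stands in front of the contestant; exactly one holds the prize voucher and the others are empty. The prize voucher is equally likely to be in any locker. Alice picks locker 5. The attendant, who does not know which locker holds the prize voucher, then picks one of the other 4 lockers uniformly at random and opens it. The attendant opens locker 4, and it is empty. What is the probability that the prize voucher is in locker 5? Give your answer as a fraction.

1/4

Because the attendant chose which locker to open without knowing where the prize voucher is, the choice is independent of the prize location. Learning that locker 4 does not hold the prize voucher simply rules out that one location and leaves the remaining 4 lockers still equally likely by symmetry.
So P(the prize voucher in locker 5) = 1/4.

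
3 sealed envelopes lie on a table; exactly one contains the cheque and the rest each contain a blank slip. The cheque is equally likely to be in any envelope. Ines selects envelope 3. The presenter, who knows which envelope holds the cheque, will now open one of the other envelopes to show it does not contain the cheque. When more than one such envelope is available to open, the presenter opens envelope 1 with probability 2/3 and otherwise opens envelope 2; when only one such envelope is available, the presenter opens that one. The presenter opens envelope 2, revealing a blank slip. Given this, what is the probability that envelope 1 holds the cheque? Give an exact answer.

3/4

Consider each possible location of the cheque in turn.
If it is in envelope 1 (prior 1/3): only envelope 2 is available, probability 1; weight (1/3)·1 = 1/3.
If it is in envelope 2 (prior 1/3): the presenter opened envelope 2, so this case is ruled out; weight (1/3)·0 = 0.
If it is in envelope 3 (prior 1/3): envelope 1 is available but not opened, probability 1/3; weight (1/3)·(1/3) = 1/9.
The weights sum to 4/9.
So P(the cheque in envelope 1 | the presenter opened envelope 2) = (1/3) / (4/9) = 3/4.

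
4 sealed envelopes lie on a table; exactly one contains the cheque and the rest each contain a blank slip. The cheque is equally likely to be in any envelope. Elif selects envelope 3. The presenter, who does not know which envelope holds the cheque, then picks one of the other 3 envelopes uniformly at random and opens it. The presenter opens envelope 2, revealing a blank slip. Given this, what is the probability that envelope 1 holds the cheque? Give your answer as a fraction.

Because the presenter chose which envelope to open without knowing where the cheque is, the choice is independent of the prize location. Learning that envelope 2 does not hold the cheque simply rules out that one location and leaves the remaining 3 envelopes still equally likely by symmetry.
So P(the cheque in envelope 1) = 1/3.

1/3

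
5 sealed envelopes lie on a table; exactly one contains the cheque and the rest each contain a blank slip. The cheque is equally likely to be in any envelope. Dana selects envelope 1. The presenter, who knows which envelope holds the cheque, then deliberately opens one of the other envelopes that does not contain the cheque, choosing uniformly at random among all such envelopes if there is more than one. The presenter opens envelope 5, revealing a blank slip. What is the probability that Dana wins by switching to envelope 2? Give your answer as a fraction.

4/15

Condition on the true location of the cheque.
If it is in envelope 1 (prior 1/5): the presenter has 4 equally likely choices, so probability 1/4; weight (1/5)·(1/4) = 1/20.
If it is in any of envelopes 2, 3, and 4 (prior 1/5 each): the presenter has 3 equally likely choices, so probability 1/3; weight (1/5)·(1/3) = 1/15 each.
If it is in envelope 5 (prior 1/5): the presenter opened envelope 5, so this case is ruled out; weight (1/5)·0 = 0.
The weights sum to 1/4.
So P(the cheque in envelope 2 | the presenter opened envelope 5) = (1/15) / (1/4) = 4/15.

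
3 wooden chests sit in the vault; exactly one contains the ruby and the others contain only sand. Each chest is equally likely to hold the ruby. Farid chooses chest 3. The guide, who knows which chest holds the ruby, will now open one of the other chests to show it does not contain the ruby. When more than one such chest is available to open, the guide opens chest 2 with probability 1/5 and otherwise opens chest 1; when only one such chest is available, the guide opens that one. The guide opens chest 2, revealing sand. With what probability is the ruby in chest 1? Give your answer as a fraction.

Consider each possible location of the ruby in turn.
If it is in chest 1 (prior 1/3): only chest 2 is available, probability 1; weight (1/3)·1 = 1/3.
If it is in chest 2 (prior 1/3): the guide opened chest 2, so this case is ruled out; weight (1/3)·0 = 0.
If it is in chest 3 (prior 1/3): chest 2 is available, opened with probability 1/5; weight (1/3)·(1/5) = 1/15.
The weights sum to 2/5.
So P(the ruby in chest 1 | the guide opened chest 2) = (1/3) / (2/5) = 5/6.

5/6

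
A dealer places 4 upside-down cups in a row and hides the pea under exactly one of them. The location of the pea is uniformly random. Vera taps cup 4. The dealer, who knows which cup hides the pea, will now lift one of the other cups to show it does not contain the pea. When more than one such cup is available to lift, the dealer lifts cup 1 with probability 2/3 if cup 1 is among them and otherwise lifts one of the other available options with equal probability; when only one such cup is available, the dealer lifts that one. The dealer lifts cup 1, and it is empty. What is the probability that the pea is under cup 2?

Apply Bayes' rule, conditioning on where the pea actually is.
If it is under cup 1 (prior 1/4): the dealer opened cup 1, so this case is ruled out; weight (1/4)·0 = 0.
If it is under any of cups 2, 3, and 4 (prior 1/4 each): cup 1 is available, opened with probability 2/3; weight (1/4)·(2/3) = 1/6 each.
The weights sum to 1/2.
So P(the pea under cup 2 | the dealer opened cup 1) = (1/6) / (1/2) = 1/3.

1/3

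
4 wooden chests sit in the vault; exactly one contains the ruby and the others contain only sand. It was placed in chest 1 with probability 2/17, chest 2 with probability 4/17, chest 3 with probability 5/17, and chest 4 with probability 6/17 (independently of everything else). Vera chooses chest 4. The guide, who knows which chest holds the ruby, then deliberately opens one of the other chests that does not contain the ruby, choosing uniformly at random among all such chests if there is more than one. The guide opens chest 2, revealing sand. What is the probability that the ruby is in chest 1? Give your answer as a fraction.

2/11

Apply Bayes' rule, conditioning on where the ruby actually is.
If it is in chest 1 (prior 2/17): the guide has 2 equally likely choices, so probability 1/2; weight (2/17)·(1/2) = 1/17.
If it is in chest 2 (prior 4/17): the guide opened chest 2, so this case is ruled out; weight (4/17)·0 = 0.
If it is in chest 3 (prior 5/17): the guide has 2 equally likely choices, so probability 1/2; weight (5/17)·(1/2) = 5/34.
If it is in chest 4 (prior 6/17): the guide has 3 equally likely choices, so probability 1/3; weight (6/17)·(1/3) = 2/17.
The weights sum to 11/34.
So P(the ruby in chest 1 | the guide opened chest 2) = (1/17) / (11/34) = 2/11.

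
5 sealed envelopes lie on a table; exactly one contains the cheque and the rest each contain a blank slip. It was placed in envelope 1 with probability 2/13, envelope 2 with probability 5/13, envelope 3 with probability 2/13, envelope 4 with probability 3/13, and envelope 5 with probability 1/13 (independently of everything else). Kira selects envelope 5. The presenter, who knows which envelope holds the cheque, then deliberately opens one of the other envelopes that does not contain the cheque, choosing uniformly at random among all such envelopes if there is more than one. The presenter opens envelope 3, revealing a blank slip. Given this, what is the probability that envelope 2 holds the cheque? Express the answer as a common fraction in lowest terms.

Consider each possible location of the cheque in turn.
If it is in envelope 1 (prior 2/13): the presenter has 3 equally likely choices, so probability 1/3; weight (2/13)·(1/3) = 2/39.
If it is in envelope 2 (prior 5/13): the presenter has 3 equally likely choices, so probability 1/3; weight (5/13)·(1/3) = 5/39.
If it is in envelope 3 (prior 2/13): the presenter opened envelope 3, so this case is ruled out; weight (2/13)·0 = 0.
If it is in envelope 4 (prior 3/13): the presenter has 3 equally likely choices, so probability 1/3; weight (3/13)·(1/3) = 1/13.
If it is in envelope 5 (prior 1/13): the presenter has 4 equally likely choices, so probability 1/4; weight (1/13)·(1/4) = 1/52.
The weights sum to 43/156.
So P(the cheque in envelope 2 | the presenter opened envelope 3) = (5/39) / (43/156) = 20/43.

20/43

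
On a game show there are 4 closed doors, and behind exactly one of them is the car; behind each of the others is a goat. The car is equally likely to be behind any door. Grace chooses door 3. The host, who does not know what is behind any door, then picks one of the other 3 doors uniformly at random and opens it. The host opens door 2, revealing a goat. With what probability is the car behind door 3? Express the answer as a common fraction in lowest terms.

1/3

Apply Bayes' rule, conditioning on where the car actually is.
If it is behind any of doors 1, 3, and 4 (prior 1/4 each): the host picks door 2 with probability 1/3 regardless, and it is not the prize; weight (1/4)·(1/3) = 1/12 each.
If it is behind door 2 (prior 1/4): the host opened door 2, so this case is ruled out; weight (1/4)·0 = 0.
The weights sum to 1/4.
So P(the car behind door 3 | the host opened door 2) = (1/12) / (1/4) = 1/3.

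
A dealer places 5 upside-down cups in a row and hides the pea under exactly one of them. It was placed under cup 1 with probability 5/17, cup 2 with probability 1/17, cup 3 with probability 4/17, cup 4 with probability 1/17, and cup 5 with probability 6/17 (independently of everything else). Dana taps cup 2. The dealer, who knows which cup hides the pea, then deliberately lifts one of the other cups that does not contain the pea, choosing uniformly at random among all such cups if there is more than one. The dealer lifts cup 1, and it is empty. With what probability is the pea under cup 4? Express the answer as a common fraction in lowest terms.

4/47

Apply Bayes' rule, conditioning on where the pea actually is.
If it is under cup 1 (prior 5/17): the dealer opened cup 1, so this case is ruled out; weight (5/17)·0 = 0.
If it is under cup 2 (prior 1/17): the dealer has 4 equally likely choices, so probability 1/4; weight (1/17)·(1/4) = 1/68.
If it is under cup 3 (prior 4/17): the dealer has 3 equally likely choices, so probability 1/3; weight (4/17)·(1/3) = 4/51.
If it is under cup 4 (prior 1/17): the dealer has 3 equally likely choices, so probability 1/3; weight (1/17)·(1/3) = 1/51.
If it is under cup 5 (prior 6/17): the dealer has 3 equally likely choices, so probability 1/3; weight (6/17)·(1/3) = 2/17.
The weights sum to 47/204.
So P(the pea under cup 4 | the dealer opened cup 1) = (1/51) / (47/204) = 4/47.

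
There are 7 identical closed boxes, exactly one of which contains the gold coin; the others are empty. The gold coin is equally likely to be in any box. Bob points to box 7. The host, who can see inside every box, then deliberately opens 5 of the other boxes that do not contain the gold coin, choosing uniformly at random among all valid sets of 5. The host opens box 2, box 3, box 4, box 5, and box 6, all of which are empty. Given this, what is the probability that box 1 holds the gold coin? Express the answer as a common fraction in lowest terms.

Apply Bayes' rule, conditioning on where the gold coin actually is.
If it is in box 1 (prior 1/7): the host has no choice, probability 1; weight (1/7)·1 = 1/7.
If it is in any of boxes 2, 3, 4, 5, and 6 (prior 1/7 each): that box was opened and seen not to hold the prize — ruled out; weight (1/7)·0 = 0 each.
If it is in box 7 (prior 1/7): the host has 6 equally likely choices, so probability 1/6; weight (1/7)·(1/6) = 1/42.
The weights sum to 1/6.
So P(the gold coin in box 1 | the host opened box 2, box 3, box 4, box 5, and box 6) = (1/7) / (1/6) = 6/7.

6/7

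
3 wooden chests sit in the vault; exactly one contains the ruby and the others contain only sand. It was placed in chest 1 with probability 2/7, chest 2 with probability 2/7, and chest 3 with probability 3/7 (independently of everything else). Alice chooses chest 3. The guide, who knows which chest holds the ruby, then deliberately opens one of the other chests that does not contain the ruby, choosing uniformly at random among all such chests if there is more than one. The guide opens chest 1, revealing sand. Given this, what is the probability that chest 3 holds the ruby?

Apply Bayes' rule, conditioning on where the ruby actually is.
If it is in chest 1 (prior 2/7): the guide opened chest 1, so this case is ruled out; weight (2/7)·0 = 0.
If it is in chest 2 (prior 2/7): the guide has no choice, probability 1; weight (2/7)·1 = 2/7.
If it is in chest 3 (prior 3/7): the guide has 2 equally likely choices, so probability 1/2; weight (3/7)·(1/2) = 3/14.
The weights sum to 1/2.
So P(the ruby in chest 3 | the guide opened chest 1) = (3/14) / (1/2) = 3/7.

3/7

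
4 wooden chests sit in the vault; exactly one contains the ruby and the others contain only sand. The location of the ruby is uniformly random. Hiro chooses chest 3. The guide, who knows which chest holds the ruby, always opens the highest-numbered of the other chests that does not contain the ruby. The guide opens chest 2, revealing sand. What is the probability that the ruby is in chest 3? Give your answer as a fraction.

Apply Bayes' rule, conditioning on where the ruby actually is.
If it is in either of chests 1 and 3 (prior 1/4 each): the guide would have opened chest 4 instead, probability 0; weight (1/4)·0 = 0 each.
If it is in chest 2 (prior 1/4): the guide opened chest 2, so this case is ruled out; weight (1/4)·0 = 0.
If it is in chest 4 (prior 1/4): chest 2 is the highest-numbered option available, probability 1; weight (1/4)·1 = 1/4.
The weights sum to 1/4.
So P(the ruby in chest 3 | the guide opened chest 2) = 0 / (1/4) = 0.

0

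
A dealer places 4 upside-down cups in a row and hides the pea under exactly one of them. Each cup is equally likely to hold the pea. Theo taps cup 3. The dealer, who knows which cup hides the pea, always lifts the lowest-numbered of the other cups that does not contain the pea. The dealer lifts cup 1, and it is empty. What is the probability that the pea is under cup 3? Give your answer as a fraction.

Apply Bayes' rule, conditioning on where the pea actually is.
If it is under cup 1 (prior 1/4): the dealer opened cup 1, so this case is ruled out; weight (1/4)·0 = 0.
If it is under any of cups 2, 3, and 4 (prior 1/4 each): cup 1 is the lowest-numbered option available, probability 1; weight (1/4)·1 = 1/4 each.
The weights sum to 3/4.
So P(the pea under cup 3 | the dealer opened cup 1) = (1/4) / (3/4) = 1/3.

1/3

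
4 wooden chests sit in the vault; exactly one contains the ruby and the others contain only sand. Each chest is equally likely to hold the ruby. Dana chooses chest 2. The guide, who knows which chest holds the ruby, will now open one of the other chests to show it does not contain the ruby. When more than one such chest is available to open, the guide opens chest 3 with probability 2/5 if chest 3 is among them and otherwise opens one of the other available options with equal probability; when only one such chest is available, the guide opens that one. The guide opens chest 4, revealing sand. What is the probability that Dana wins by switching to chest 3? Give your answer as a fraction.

5/14

Apply Bayes' rule, conditioning on where the ruby actually is.
If it is in chest 1 (prior 1/4): chest 3 is available but not opened, probability 3/5; weight (1/4)·(3/5) = 3/20.
If it is in chest 2 (prior 1/4): chest 3 is available but not opened; chest 4 gets probability (1 − 2/5)/2 = 3/10; weight (1/4)·(3/10) = 3/40.
If it is in chest 3 (prior 1/4): chest 3 holds the prize so is unavailable; the guide chooses uniformly among the 2 others, probability 1/2; weight (1/4)·(1/2) = 1/8.
If it is in chest 4 (prior 1/4): the guide opened chest 4, so this case is ruled out; weight (1/4)·0 = 0.
The weights sum to 7/20.
So P(the ruby in chest 3 | the guide opened chest 4) = (1/8) / (7/20) = 5/14.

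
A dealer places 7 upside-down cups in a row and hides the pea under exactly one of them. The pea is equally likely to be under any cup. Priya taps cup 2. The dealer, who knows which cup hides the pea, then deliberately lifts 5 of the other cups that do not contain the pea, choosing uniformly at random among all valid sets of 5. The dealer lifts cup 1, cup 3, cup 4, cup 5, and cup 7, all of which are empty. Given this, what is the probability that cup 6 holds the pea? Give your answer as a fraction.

Consider each possible location of the pea in turn.
If it is under any of cups 1, 3, 4, 5, and 7 (prior 1/7 each): that cup was opened and seen not to hold the prize — ruled out; weight (1/7)·0 = 0 each.
If it is under cup 2 (prior 1/7): the dealer has 6 equally likely choices, so probability 1/6; weight (1/7)·(1/6) = 1/42.
If it is under cup 6 (prior 1/7): the dealer has no choice, probability 1; weight (1/7)·1 = 1/7.
The weights sum to 1/6.
So P(the pea under cup 6 | the dealer opened cup 1, cup 3, cup 4, cup 5, and cup 7) = (1/7) / (1/6) = 6/7.

6/7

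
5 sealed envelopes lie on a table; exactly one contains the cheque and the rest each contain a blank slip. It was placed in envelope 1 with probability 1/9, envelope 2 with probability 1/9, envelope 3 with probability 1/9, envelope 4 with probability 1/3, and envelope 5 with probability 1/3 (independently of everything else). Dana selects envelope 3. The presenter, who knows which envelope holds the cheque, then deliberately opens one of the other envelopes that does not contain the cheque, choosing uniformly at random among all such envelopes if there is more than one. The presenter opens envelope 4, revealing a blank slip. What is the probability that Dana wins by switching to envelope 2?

4/23

Condition on the true location of the cheque.
If it is in either of envelopes 1 and 2 (prior 1/9 each): the presenter has 3 equally likely choices, so probability 1/3; weight (1/9)·(1/3) = 1/27 each.
If it is in envelope 3 (prior 1/9): the presenter has 4 equally likely choices, so probability 1/4; weight (1/9)·(1/4) = 1/36.
If it is in envelope 4 (prior 1/3): the presenter opened envelope 4, so this case is ruled out; weight (1/3)·0 = 0.
If it is in envelope 5 (prior 1/3): the presenter has 3 equally likely choices, so probability 1/3; weight (1/3)·(1/3) = 1/9.
The weights sum to 23/108.
So P(the cheque in envelope 2 | the presenter opened envelope 4) = (1/27) / (23/108) = 4/23.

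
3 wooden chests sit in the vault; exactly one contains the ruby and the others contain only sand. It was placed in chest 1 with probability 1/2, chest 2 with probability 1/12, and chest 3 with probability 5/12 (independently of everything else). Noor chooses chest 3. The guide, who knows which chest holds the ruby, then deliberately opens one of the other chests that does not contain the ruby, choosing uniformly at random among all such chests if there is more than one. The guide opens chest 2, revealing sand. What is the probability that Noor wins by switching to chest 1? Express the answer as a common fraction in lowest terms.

12/17

Consider each possible location of the ruby in turn.
If it is in chest 1 (prior 1/2): the guide has no choice, probability 1; weight (1/2)·1 = 1/2.
If it is in chest 2 (prior 1/12): the guide opened chest 2, so this case is ruled out; weight (1/12)·0 = 0.
If it is in chest 3 (prior 5/12): the guide has 2 equally likely choices, so probability 1/2; weight (5/12)·(1/2) = 5/24.
The weights sum to 17/24.
So P(the ruby in chest 1 | the guide opened chest 2) = (1/2) / (17/24) = 12/17.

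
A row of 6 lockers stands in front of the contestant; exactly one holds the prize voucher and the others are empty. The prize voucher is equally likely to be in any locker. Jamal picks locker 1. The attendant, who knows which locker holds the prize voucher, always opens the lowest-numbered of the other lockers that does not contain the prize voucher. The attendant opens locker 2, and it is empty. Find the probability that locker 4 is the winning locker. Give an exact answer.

Consider each possible location of the prize voucher in turn.
If it is in any of lockers 1, 3, 4, 5, and 6 (prior 1/6 each): locker 2 is the lowest-numbered option available, probability 1; weight (1/6)·1 = 1/6 each.
If it is in locker 2 (prior 1/6): the attendant opened locker 2, so this case is ruled out; weight (1/6)·0 = 0.
The weights sum to 5/6.
So P(the prize voucher in locker 4 | the attendant opened locker 2) = (1/6) / (5/6) = 1/5.

1/5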